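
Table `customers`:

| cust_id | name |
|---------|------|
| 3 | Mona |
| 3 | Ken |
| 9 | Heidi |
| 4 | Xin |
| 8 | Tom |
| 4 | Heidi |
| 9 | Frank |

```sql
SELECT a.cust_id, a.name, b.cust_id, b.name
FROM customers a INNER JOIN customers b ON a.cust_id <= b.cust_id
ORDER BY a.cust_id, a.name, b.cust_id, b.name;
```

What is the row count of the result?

31

INNER JOIN keeps only pairs where the ON condition holds.
Matching on a.cust_id <= b.cust_id.
Matched pairs: 31.
Total: 31 rows.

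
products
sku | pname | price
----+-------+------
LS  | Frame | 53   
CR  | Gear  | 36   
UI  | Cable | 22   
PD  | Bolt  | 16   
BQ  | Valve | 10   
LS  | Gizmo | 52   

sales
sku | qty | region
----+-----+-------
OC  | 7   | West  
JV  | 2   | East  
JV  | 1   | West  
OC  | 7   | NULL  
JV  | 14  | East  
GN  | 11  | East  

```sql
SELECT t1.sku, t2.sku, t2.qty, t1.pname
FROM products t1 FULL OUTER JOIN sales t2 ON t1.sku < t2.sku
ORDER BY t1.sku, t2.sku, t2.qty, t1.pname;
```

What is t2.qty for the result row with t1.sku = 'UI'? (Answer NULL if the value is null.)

FULL OUTER JOIN keeps every row from both sides; unmatched rows get NULL for the other side's columns.
Matching on t1.sku < t2.sku.
Matched pairs: 16; unmatched t1 rows kept: 2; unmatched t2 rows kept: 0.

NULL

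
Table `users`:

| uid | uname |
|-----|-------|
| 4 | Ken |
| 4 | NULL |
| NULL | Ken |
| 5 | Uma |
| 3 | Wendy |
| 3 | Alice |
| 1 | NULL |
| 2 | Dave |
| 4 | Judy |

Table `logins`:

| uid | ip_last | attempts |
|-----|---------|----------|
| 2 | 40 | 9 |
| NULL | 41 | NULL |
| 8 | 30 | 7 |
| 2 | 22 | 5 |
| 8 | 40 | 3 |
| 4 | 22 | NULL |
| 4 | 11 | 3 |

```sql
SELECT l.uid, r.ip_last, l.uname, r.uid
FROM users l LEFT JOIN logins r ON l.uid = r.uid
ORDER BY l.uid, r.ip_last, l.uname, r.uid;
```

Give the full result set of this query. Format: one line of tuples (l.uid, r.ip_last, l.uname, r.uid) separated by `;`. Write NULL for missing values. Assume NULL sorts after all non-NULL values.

LEFT JOIN keeps every row from `users`; unmatched rows get NULL for `logins`'s columns.
Matching on l.uid = r.uid. A NULL in a compared column never satisfies the condition.
- uid=4: 2 matching r row(s), so 2 row(s) emitted.
- uid=4: 2 matching r row(s), so 2 row(s) emitted.
- uid=NULL: no r row matches, row kept with r columns NULL.
- uid=5: no r row matches, row kept with r columns NULL.
- uid=3: no r row matches, row kept with r columns NULL.
- uid=3: no r row matches, row kept with r columns NULL.
- uid=1: no r row matches, row kept with r columns NULL.
- uid=2: 2 matching r row(s), so 2 row(s) emitted.
- uid=4: 2 matching r row(s), so 2 row(s) emitted.

(1, NULL, NULL, NULL); (2, 22, Dave, 2); (2, 40, Dave, 2); (3, NULL, Alice, NULL); (3, NULL, Wendy, NULL); (4, 11, Judy, 4); (4, 11, Ken, 4); (4, 11, NULL, 4); (4, 22, Judy, 4); (4, 22, Ken, 4); (4, 22, NULL, 4); (5, NULL, Uma, NULL); (NULL, NULL, Ken, NULL)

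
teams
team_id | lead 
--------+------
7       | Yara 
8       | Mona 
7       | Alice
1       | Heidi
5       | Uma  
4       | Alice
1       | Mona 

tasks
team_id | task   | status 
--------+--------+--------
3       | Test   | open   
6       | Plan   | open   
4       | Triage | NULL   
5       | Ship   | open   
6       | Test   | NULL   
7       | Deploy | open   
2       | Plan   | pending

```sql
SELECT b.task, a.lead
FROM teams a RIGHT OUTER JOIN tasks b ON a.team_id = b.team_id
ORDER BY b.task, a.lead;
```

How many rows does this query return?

8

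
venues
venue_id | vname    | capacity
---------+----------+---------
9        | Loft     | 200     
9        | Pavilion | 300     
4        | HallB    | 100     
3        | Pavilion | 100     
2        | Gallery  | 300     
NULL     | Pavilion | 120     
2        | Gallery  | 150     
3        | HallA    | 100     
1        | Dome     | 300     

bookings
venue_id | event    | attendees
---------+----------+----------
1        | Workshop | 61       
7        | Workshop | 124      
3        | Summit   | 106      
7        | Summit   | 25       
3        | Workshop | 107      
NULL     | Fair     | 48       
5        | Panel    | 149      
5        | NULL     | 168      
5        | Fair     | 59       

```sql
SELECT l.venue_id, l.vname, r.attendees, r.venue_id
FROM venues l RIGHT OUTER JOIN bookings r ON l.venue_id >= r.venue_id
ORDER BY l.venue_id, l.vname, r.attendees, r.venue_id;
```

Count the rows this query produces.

29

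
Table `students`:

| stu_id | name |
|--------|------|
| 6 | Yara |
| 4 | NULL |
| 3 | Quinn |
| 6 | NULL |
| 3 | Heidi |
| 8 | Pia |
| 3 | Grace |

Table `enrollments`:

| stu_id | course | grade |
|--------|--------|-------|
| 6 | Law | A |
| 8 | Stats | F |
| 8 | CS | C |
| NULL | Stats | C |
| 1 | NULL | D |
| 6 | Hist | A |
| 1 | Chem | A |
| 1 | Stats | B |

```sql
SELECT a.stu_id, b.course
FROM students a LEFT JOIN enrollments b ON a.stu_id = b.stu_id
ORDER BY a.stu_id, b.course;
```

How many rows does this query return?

LEFT JOIN keeps every row from `students`; unmatched rows get NULL for `enrollments`'s columns.
Matching on a.stu_id = b.stu_id. A NULL in a compared column never satisfies the condition.
- a (stu_id=6) pairs with 2 row(s) of b.
- a (stu_id=4) has no partner → padded with NULL.
- a (stu_id=3) has no partner → padded with NULL.
- a (stu_id=6) pairs with 2 row(s) of b.
- a (stu_id=3) has no partner → padded with NULL.
- a (stu_id=8) pairs with 2 row(s) of b.
- a (stu_id=3) has no partner → padded with NULL.
Total: 6 matched + 4 padded = 10 rows.

10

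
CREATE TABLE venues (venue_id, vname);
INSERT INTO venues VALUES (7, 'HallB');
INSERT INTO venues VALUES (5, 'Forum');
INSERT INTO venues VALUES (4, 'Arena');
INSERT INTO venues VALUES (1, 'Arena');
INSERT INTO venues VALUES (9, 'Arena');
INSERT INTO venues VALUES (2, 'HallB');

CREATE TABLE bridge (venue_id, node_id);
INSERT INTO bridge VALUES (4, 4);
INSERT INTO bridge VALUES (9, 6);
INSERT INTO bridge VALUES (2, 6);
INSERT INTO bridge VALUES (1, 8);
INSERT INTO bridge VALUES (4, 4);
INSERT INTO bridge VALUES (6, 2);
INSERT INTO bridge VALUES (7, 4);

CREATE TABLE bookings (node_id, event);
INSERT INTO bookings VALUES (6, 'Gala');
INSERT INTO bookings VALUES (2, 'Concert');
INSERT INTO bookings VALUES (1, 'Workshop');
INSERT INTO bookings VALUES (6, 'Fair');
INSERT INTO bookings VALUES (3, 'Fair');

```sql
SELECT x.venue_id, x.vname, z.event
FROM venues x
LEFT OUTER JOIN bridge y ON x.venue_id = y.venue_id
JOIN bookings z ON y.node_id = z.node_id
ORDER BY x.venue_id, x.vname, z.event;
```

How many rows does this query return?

4

Step 1 — x LEFT JOIN y on venue_id → 7 row(s).
Then INNER JOIN `bookings z` on node_id: keep only rows whose y.node_id appears in z.
Result: 4 row(s).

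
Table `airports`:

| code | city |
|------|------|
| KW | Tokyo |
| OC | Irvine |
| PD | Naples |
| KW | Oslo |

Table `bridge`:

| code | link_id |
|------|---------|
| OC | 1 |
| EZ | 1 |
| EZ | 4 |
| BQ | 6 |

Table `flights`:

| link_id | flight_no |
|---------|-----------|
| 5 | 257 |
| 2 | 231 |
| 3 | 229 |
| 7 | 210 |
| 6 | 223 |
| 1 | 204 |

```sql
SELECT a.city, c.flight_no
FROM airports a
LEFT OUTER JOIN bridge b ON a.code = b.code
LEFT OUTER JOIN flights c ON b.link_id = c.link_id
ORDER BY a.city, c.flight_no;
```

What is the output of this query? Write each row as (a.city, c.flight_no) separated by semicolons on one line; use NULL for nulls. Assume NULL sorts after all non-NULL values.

(Irvine, 204); (Naples, NULL); (Oslo, NULL); (Tokyo, NULL)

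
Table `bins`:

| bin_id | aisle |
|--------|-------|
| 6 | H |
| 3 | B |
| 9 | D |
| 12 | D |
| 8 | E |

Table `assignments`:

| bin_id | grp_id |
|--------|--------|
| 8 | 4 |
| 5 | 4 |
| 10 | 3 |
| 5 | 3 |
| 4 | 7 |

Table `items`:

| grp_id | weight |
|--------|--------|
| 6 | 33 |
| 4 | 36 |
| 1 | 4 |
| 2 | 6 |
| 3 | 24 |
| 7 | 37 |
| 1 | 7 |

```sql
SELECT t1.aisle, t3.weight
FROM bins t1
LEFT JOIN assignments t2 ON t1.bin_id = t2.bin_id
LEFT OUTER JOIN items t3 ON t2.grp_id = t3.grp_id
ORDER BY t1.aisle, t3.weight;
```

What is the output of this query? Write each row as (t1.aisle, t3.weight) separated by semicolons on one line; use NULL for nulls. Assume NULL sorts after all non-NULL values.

(B, NULL); (D, NULL); (D, NULL); (E, 36); (H, NULL)

Joins associate left-to-right: bins LEFT JOIN assignments on bin_id gives 5 intermediate row(s).
Then LEFT JOIN `items t3` on grp_id: each of those 5 rows is kept; rows whose t2.grp_id has no match in t3 get NULL for t3's columns.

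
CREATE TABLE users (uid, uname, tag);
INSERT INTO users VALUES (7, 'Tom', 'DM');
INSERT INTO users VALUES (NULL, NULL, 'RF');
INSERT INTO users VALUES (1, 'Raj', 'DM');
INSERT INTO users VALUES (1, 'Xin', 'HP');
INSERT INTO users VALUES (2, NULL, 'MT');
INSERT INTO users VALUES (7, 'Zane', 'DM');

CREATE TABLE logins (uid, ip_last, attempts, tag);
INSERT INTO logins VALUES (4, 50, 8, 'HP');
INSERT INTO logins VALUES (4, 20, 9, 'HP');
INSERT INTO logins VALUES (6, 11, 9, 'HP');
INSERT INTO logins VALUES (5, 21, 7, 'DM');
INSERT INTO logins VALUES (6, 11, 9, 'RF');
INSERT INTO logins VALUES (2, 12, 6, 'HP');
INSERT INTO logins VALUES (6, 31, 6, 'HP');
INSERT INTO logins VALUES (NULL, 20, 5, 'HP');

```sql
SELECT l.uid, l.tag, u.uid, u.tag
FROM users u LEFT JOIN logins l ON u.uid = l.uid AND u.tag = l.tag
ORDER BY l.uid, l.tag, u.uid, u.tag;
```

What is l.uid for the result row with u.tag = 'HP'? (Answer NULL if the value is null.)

NULL

LEFT JOIN keeps every row from `users`; unmatched rows get NULL for `logins`'s columns.
Matching on u.uid = l.uid AND u.tag = l.tag. A NULL in a compared column never satisfies the condition.
- u (uid=7, tag=DM) has no partner → padded with NULL.
- u (uid=NULL, tag=RF) has no partner → padded with NULL.
- u (uid=1, tag=DM) has no partner → padded with NULL.
- u (uid=1, tag=HP) has no partner → padded with NULL.
- u (uid=2, tag=MT) has no partner → padded with NULL.
- u (uid=7, tag=DM) has no partner → padded with NULL.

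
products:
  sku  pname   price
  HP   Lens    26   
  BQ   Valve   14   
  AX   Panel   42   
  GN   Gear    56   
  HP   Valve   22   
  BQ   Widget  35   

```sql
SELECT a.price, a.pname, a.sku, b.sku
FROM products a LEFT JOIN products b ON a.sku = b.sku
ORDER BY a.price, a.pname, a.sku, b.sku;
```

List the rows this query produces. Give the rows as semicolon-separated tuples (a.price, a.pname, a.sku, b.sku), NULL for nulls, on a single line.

(14, Valve, BQ, BQ); (14, Valve, BQ, BQ); (22, Valve, HP, HP); (22, Valve, HP, HP); (26, Lens, HP, HP); (26, Lens, HP, HP); (35, Widget, BQ, BQ); (35, Widget, BQ, BQ); (42, Panel, AX, AX); (56, Gear, GN, GN)

LEFT JOIN keeps every row from `products a`; unmatched rows get NULL for `products b`'s columns.
Matching on a.sku = b.sku.
- a[0] sku=HP → 2 match(es) in b → 2 row(s).
- a[1] sku=BQ → 2 match(es) in b → 2 row(s).
- a[2] sku=AX → 1 match(es) in b → 1 row(s).
- a[3] sku=GN → 1 match(es) in b → 1 row(s).
- a[4] sku=HP → 2 match(es) in b → 2 row(s).
- a[5] sku=BQ → 2 match(es) in b → 2 row(s).
After projecting and ordering:
a.price | a.pname | a.sku | b.sku
14 | Valve | BQ | BQ
14 | Valve | BQ | BQ
22 | Valve | HP | HP
22 | Valve | HP | HP
26 | Lens | HP | HP
26 | Lens | HP | HP
35 | Widget | BQ | BQ
35 | Widget | BQ | BQ
42 | Panel | AX | AX
56 | Gear | GN | GN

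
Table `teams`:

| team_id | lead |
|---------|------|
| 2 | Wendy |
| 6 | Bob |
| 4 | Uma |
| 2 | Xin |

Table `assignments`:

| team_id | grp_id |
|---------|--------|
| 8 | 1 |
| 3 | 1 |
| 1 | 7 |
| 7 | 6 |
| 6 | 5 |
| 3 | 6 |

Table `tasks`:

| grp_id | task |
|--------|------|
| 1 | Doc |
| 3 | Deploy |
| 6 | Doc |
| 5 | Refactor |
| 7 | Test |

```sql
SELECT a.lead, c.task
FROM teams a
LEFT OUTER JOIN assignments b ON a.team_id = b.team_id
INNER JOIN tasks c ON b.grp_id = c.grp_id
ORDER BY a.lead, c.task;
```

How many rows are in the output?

Evaluate left to right. First `teams a LEFT JOIN assignments b` on team_id: 4 row(s).
Then INNER JOIN `tasks c` on grp_id: keep only rows whose b.grp_id appears in c.
Result: 1 row(s).

1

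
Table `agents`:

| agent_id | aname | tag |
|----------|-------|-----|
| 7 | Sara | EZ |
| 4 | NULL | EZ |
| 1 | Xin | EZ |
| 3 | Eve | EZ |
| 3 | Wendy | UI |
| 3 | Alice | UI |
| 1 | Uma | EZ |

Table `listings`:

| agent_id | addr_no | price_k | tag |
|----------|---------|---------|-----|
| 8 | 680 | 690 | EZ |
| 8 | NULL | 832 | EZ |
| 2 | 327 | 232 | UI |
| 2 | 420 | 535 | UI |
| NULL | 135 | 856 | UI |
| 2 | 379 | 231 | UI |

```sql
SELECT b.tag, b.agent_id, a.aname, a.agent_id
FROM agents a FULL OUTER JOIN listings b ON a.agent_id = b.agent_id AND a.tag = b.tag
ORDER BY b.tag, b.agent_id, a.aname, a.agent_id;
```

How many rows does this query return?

FULL OUTER JOIN keeps every row from both sides; unmatched rows get NULL for the other side's columns.
Matching on a.agent_id = b.agent_id AND a.tag = b.tag. A NULL in a compared column never satisfies the condition.
Matched pairs: 0; unmatched a rows kept: 7; unmatched b rows kept: 6.
Total: 0 matched + 13 padded = 13 rows.

13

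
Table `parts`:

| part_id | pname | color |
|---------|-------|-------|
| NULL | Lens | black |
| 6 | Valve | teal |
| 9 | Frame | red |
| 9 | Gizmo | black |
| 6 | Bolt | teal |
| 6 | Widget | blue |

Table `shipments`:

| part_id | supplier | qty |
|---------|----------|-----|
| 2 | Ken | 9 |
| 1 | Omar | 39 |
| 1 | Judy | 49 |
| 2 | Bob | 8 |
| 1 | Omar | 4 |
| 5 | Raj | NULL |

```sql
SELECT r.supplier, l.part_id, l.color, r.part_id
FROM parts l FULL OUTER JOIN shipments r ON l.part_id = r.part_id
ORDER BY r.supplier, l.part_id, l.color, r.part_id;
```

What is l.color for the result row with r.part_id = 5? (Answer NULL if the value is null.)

NULL

FULL OUTER JOIN keeps every row from both sides; unmatched rows get NULL for the other side's columns.
Matching on l.part_id = r.part_id. A NULL in a compared column never satisfies the condition.
- l (part_id=NULL) has no partner → padded with NULL.
- l (part_id=6) has no partner → padded with NULL.
- l (part_id=9) has no partner → padded with NULL.
- l (part_id=9) has no partner → padded with NULL.
- l (part_id=6) has no partner → padded with NULL.
- l (part_id=6) has no partner → padded with NULL.
- 6 r row(s) had no l match → kept, l columns NULL.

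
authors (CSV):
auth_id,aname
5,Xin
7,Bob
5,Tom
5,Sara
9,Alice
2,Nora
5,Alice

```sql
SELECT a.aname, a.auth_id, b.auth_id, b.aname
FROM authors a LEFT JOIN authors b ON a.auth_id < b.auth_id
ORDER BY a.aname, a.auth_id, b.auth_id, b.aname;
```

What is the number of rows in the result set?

16

LEFT JOIN keeps every row from `authors a`; unmatched rows get NULL for `authors b`'s columns.
Matching on a.auth_id < b.auth_id.
- auth_id=5: 2 matching b row(s), so 2 row(s) emitted.
- auth_id=7: 1 matching b row(s), so 1 row(s) emitted.
- auth_id=5: 2 matching b row(s), so 2 row(s) emitted.
- auth_id=5: 2 matching b row(s), so 2 row(s) emitted.
- auth_id=9: no b row matches, row kept with b columns NULL.
- auth_id=2: 6 matching b row(s), so 6 row(s) emitted.
- auth_id=5: 2 matching b row(s), so 2 row(s) emitted.
Total: 15 matched + 1 padded = 16 rows.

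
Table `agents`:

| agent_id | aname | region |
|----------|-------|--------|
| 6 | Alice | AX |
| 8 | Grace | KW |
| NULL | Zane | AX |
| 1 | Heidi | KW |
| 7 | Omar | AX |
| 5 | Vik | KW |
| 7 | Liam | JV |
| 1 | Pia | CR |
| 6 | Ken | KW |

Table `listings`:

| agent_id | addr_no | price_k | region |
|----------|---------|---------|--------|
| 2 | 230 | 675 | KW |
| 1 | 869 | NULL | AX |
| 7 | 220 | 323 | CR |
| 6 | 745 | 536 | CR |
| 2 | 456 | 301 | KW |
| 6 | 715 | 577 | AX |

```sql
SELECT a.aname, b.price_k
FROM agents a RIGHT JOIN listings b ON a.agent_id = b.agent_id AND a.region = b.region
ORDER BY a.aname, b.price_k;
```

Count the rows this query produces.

RIGHT JOIN keeps every row from `listings`; unmatched rows get NULL for `agents`'s columns.
Matching on a.agent_id = b.agent_id AND a.region = b.region. A NULL in a compared column never satisfies the condition.
Matched pairs: 1; unmatched b rows kept: 5.
Total: 1 matched + 5 padded = 6 rows.

6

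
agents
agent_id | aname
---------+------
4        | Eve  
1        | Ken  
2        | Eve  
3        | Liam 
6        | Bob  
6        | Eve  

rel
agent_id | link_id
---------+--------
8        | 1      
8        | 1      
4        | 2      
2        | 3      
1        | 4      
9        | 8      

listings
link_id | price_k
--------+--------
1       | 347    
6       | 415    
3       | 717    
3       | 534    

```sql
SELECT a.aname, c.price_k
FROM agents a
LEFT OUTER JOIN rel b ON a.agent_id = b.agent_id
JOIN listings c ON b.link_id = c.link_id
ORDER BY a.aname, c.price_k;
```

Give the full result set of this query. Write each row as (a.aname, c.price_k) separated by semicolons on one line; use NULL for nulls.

Evaluate left to right. First `agents a LEFT JOIN rel b` on agent_id: 6 row(s).
Then INNER JOIN `listings c` on link_id: keep only rows whose b.link_id appears in c.

(Eve, 534); (Eve, 717)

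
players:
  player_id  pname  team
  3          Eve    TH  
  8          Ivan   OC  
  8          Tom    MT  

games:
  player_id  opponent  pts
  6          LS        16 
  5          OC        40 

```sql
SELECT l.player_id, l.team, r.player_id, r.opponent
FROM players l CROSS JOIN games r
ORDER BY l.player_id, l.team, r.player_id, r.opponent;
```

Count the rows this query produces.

6

CROSS JOIN pairs every row of `players` with every row of `games`: 3 × 2 = 6 rows.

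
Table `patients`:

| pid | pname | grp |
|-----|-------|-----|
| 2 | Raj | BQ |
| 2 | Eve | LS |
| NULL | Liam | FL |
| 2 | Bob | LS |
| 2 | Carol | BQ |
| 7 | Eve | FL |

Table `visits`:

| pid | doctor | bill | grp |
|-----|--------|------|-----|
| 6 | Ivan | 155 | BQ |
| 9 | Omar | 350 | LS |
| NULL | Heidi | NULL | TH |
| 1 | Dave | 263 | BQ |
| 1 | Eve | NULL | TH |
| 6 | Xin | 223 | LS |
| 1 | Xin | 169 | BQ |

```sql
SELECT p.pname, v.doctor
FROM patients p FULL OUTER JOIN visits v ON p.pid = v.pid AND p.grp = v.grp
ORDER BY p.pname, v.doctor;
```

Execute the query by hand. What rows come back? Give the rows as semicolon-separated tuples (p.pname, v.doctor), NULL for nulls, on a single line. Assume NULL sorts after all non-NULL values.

(Bob, NULL); (Carol, NULL); (Eve, NULL); (Eve, NULL); (Liam, NULL); (Raj, NULL); (NULL, Dave); (NULL, Eve); (NULL, Heidi); (NULL, Ivan); (NULL, Omar); (NULL, Xin); (NULL, Xin)

FULL OUTER JOIN keeps every row from both sides; unmatched rows get NULL for the other side's columns.
Matching on p.pid = v.pid AND p.grp = v.grp. A NULL in a compared column never satisfies the condition.
- p (pid=2, grp=BQ) has no partner → padded with NULL.
- p (pid=2, grp=LS) has no partner → padded with NULL.
- p (pid=NULL, grp=FL) has no partner → padded with NULL.
- p (pid=2, grp=LS) has no partner → padded with NULL.
- p (pid=2, grp=BQ) has no partner → padded with NULL.
- p (pid=7, grp=FL) has no partner → padded with NULL.
- 7 v row(s) had no p match → kept, p columns NULL.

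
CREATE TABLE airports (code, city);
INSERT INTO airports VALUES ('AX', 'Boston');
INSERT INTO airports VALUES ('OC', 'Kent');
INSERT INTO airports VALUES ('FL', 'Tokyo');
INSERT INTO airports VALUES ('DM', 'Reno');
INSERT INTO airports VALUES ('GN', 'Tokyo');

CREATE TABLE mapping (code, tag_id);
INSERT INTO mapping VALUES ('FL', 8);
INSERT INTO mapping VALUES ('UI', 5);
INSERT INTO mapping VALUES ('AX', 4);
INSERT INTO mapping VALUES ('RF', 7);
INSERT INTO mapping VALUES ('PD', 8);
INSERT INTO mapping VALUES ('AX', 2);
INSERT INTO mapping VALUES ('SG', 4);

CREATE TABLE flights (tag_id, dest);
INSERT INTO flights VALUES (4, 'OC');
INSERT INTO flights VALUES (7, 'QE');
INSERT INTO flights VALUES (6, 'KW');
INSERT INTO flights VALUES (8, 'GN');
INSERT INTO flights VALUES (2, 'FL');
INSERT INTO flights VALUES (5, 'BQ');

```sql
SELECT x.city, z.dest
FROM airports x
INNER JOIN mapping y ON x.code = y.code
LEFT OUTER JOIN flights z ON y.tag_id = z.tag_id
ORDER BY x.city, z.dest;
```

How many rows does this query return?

3

Evaluate left to right. First `airports x INNER JOIN mapping y` on code: 3 row(s).
Then LEFT JOIN `flights z` on tag_id: each of those 3 rows is kept; rows whose y.tag_id has no match in z get NULL for z's columns.
Result: 3 row(s).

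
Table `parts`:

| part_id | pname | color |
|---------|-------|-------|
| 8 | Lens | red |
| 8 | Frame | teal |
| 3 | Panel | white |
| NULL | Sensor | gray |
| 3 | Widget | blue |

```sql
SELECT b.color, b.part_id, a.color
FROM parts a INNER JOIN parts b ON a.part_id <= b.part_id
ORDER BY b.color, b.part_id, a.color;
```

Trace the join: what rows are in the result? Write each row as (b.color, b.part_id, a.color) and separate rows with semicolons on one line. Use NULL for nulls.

INNER JOIN keeps only pairs where the ON condition holds.
Matching on a.part_id <= b.part_id. A NULL in a compared column never satisfies the condition.
Matched pairs: 12.

(blue, 3, blue); (blue, 3, white); (red, 8, blue); (red, 8, red); (red, 8, teal); (red, 8, white); (teal, 8, blue); (teal, 8, red); (teal, 8, teal); (teal, 8, white); (white, 3, blue); (white, 3, white)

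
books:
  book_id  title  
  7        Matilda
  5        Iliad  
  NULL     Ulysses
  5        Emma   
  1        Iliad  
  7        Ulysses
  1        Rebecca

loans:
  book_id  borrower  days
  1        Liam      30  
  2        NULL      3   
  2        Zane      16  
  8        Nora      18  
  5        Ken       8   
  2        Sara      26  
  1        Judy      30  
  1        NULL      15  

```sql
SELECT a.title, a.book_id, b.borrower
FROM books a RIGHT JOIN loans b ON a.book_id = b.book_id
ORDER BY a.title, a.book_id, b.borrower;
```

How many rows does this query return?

12

RIGHT JOIN keeps every row from `loans`; unmatched rows get NULL for `books`'s columns.
Matching on a.book_id = b.book_id. A NULL in a compared column never satisfies the condition.
- a (book_id=7) has no partner in b.
- a (book_id=5) pairs with 1 row(s) of b.
- a (book_id=NULL) has no partner in b.
- a (book_id=5) pairs with 1 row(s) of b.
- a (book_id=1) pairs with 3 row(s) of b.
- a (book_id=7) has no partner in b.
- a (book_id=1) pairs with 3 row(s) of b.
- 4 row(s) from b found no a partner → padded with NULL.
Total: 8 matched + 4 padded = 12 rows.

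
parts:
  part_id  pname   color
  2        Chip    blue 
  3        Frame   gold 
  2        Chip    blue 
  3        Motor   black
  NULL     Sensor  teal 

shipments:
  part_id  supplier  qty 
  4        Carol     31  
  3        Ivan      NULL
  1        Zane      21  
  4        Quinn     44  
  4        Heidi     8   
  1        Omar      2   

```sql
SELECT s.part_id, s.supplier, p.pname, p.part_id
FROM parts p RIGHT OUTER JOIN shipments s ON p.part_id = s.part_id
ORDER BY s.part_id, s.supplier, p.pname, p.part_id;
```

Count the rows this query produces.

7

RIGHT JOIN keeps every row from `shipments`; unmatched rows get NULL for `parts`'s columns.
Matching on p.part_id = s.part_id. A NULL in a compared column never satisfies the condition.
- p row (part_id=2): no match.
- p row (part_id=3): matches 1 s row(s) → 1 output row(s).
- p row (part_id=2): no match.
- p row (part_id=3): matches 1 s row(s) → 1 output row(s).
- p row (part_id=NULL): no match.
- plus 5 unmatched s row(s), each kept with NULL p columns.
Total: 2 matched + 5 padded = 7 rows.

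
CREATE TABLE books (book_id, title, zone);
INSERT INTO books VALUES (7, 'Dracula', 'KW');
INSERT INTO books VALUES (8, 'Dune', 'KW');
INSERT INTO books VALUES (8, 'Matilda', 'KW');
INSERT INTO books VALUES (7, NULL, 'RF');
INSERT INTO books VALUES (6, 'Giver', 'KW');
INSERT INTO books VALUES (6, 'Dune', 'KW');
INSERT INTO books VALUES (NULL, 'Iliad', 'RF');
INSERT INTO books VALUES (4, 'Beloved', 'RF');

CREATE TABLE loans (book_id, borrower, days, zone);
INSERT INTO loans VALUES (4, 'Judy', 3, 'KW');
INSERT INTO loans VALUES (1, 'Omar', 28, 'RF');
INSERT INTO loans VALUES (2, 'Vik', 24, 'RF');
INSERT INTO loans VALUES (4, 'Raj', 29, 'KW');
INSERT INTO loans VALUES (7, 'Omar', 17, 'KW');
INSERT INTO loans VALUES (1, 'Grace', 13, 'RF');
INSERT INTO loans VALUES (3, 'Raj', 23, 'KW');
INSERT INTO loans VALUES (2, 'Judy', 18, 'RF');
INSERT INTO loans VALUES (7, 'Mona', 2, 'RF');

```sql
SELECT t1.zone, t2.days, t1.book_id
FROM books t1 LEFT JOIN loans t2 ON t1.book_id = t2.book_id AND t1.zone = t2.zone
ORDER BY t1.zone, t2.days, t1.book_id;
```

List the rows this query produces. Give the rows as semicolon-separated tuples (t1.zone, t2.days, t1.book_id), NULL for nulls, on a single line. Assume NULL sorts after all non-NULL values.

LEFT JOIN keeps every row from `books`; unmatched rows get NULL for `loans`'s columns.
Matching on t1.book_id = t2.book_id AND t1.zone = t2.zone. A NULL in a compared column never satisfies the condition.
Matched pairs: 2; unmatched t1 rows kept: 6.

(KW, 17, 7); (KW, NULL, 6); (KW, NULL, 6); (KW, NULL, 8); (KW, NULL, 8); (RF, 2, 7); (RF, NULL, 4); (RF, NULL, NULL)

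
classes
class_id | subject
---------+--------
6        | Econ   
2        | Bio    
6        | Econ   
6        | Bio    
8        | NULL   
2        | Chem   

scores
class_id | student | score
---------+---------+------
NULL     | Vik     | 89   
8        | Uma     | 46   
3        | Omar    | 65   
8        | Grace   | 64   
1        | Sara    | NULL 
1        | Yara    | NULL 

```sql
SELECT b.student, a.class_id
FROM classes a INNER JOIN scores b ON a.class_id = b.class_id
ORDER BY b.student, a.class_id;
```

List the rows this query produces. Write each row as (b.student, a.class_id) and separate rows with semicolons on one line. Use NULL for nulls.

INNER JOIN keeps only pairs where the ON condition holds.
Matching on a.class_id = b.class_id. A NULL in a compared column never satisfies the condition.
- a (class_id=6) has no partner → excluded.
- a (class_id=2) has no partner → excluded.
- a (class_id=6) has no partner → excluded.
- a (class_id=6) has no partner → excluded.
- a (class_id=8) pairs with 2 row(s) of b.
- a (class_id=2) has no partner → excluded.
After projecting and ordering:
b.student | a.class_id
Grace | 8
Uma | 8

(Grace, 8); (Uma, 8)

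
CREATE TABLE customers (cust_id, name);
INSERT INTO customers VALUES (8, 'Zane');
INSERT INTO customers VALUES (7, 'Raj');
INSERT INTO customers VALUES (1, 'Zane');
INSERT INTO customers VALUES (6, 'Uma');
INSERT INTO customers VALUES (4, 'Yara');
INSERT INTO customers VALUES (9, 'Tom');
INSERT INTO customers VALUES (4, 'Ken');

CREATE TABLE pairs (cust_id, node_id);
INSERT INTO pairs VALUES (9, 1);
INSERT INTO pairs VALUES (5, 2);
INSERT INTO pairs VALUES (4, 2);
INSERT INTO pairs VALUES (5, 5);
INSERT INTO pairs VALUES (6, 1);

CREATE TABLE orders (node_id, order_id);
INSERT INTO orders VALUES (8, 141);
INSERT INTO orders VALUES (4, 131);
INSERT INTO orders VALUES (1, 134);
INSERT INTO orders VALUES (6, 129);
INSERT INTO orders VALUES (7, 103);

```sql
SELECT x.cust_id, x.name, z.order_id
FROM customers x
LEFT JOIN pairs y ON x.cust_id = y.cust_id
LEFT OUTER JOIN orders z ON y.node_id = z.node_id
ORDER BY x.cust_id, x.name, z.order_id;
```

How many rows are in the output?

7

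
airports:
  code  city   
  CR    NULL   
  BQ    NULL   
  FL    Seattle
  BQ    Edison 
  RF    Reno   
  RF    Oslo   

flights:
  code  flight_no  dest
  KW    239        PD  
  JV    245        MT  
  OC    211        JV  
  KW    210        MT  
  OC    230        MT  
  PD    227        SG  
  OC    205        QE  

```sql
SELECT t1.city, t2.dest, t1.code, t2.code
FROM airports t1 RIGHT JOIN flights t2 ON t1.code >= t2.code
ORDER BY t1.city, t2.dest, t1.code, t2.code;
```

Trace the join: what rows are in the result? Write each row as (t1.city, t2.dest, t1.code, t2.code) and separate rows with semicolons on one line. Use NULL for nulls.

(Oslo, JV, RF, OC); (Oslo, MT, RF, JV); (Oslo, MT, RF, KW); (Oslo, MT, RF, OC); (Oslo, PD, RF, KW); (Oslo, QE, RF, OC); (Oslo, SG, RF, PD); (Reno, JV, RF, OC); (Reno, MT, RF, JV); (Reno, MT, RF, KW); (Reno, MT, RF, OC); (Reno, PD, RF, KW); (Reno, QE, RF, OC); (Reno, SG, RF, PD)

RIGHT JOIN keeps every row from `flights`; unmatched rows get NULL for `airports`'s columns.
Matching on t1.code >= t2.code.
- t1[0] code=CR → no match.
- t1[1] code=BQ → no match.
- t1[2] code=FL → no match.
- t1[3] code=BQ → no match.
- t1[4] code=RF → 7 match(es) in t2 → 7 row(s).
- t1[5] code=RF → 7 match(es) in t2 → 7 row(s).
- every t2 row matched at least one t1 row.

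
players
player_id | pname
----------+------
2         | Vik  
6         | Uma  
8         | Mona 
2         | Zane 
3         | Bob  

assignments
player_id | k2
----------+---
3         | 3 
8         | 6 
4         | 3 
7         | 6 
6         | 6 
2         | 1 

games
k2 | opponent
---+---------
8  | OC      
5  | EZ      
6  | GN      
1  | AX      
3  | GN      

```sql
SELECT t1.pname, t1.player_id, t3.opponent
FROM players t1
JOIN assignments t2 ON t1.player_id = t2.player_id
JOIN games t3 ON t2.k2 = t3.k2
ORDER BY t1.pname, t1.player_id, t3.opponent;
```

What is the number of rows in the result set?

5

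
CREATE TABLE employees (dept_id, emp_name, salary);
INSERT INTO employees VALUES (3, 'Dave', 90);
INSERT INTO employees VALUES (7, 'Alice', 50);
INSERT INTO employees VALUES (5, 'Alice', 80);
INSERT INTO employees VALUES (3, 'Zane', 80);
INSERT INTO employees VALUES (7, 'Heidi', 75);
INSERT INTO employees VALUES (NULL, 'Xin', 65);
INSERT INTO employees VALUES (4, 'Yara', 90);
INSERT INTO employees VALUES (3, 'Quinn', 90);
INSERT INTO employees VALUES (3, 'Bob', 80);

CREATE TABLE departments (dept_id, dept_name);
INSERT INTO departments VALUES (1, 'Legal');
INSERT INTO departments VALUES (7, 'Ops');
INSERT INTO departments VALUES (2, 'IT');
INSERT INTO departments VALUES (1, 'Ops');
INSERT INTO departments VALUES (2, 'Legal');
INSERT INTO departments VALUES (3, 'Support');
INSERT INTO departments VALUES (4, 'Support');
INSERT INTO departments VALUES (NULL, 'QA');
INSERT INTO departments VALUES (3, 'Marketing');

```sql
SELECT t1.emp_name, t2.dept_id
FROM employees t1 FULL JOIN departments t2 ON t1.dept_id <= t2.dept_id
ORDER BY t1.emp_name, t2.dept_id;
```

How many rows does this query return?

FULL OUTER JOIN keeps every row from both sides; unmatched rows get NULL for the other side's columns.
Matching on t1.dept_id <= t2.dept_id. A NULL in a compared column never satisfies the condition.
- dept_id=3: 4 matching t2 row(s), so 4 row(s) emitted.
- dept_id=7: 1 matching t2 row(s), so 1 row(s) emitted.
- dept_id=5: 1 matching t2 row(s), so 1 row(s) emitted.
- dept_id=3: 4 matching t2 row(s), so 4 row(s) emitted.
- dept_id=7: 1 matching t2 row(s), so 1 row(s) emitted.
- dept_id=NULL: no t2 row matches, row kept with t2 columns NULL.
- dept_id=4: 2 matching t2 row(s), so 2 row(s) emitted.
- dept_id=3: 4 matching t2 row(s), so 4 row(s) emitted.
- dept_id=3: 4 matching t2 row(s), so 4 row(s) emitted.
- 5 t2 row(s) had no t1 match → kept, t1 columns NULL.
Total: 21 matched + 6 padded = 27 rows.

27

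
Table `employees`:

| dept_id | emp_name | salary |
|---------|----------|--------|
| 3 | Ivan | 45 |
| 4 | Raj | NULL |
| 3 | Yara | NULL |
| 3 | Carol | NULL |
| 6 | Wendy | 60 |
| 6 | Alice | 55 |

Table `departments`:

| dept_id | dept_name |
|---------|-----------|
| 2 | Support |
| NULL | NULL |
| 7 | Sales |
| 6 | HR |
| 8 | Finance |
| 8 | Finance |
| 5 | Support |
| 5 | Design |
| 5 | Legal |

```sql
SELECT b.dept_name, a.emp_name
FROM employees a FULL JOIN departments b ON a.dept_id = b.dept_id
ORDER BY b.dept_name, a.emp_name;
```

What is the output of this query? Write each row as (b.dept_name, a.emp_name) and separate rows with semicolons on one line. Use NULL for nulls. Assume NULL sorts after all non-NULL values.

(Design, NULL); (Finance, NULL); (Finance, NULL); (HR, Alice); (HR, Wendy); (Legal, NULL); (Sales, NULL); (Support, NULL); (Support, NULL); (NULL, Carol); (NULL, Ivan); (NULL, Raj); (NULL, Yara); (NULL, NULL)

FULL OUTER JOIN keeps every row from both sides; unmatched rows get NULL for the other side's columns.
Matching on a.dept_id = b.dept_id. A NULL in a compared column never satisfies the condition.
Matched pairs: 2; unmatched a rows kept: 4; unmatched b rows kept: 8.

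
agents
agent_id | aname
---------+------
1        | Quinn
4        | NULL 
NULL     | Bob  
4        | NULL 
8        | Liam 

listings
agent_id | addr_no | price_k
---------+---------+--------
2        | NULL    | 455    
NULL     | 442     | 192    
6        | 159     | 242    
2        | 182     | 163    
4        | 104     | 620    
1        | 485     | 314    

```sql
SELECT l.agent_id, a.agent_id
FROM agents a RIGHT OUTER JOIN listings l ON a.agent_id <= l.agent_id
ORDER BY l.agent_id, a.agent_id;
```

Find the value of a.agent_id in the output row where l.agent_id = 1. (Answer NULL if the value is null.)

1

RIGHT JOIN keeps every row from `listings`; unmatched rows get NULL for `agents`'s columns.
Matching on a.agent_id <= l.agent_id. A NULL in a compared column never satisfies the condition.
- agent_id=1: 5 matching l row(s), so 5 row(s) emitted.
- agent_id=4: 2 matching l row(s), so 2 row(s) emitted.
- agent_id=NULL: no matching l row.
- agent_id=4: 2 matching l row(s), so 2 row(s) emitted.
- agent_id=8: no matching l row.
- 1 l row(s) had no a match → kept, a columns NULL.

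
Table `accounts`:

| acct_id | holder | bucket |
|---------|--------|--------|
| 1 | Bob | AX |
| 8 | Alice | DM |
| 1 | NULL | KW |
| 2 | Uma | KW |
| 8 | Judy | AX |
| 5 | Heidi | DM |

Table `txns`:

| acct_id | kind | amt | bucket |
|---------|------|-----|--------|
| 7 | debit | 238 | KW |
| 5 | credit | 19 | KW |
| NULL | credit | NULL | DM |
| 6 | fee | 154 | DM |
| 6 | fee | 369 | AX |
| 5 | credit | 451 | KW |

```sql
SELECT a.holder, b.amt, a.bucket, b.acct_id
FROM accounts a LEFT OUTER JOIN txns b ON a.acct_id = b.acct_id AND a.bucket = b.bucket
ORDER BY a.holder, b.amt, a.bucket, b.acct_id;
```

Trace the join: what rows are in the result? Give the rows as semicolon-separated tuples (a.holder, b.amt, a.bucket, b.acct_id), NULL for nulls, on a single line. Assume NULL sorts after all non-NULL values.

LEFT JOIN keeps every row from `accounts`; unmatched rows get NULL for `txns`'s columns.
Matching on a.acct_id = b.acct_id AND a.bucket = b.bucket. A NULL in a compared column never satisfies the condition.
- a (acct_id=1, bucket=AX) has no partner → padded with NULL.
- a (acct_id=8, bucket=DM) has no partner → padded with NULL.
- a (acct_id=1, bucket=KW) has no partner → padded with NULL.
- a (acct_id=2, bucket=KW) has no partner → padded with NULL.
- a (acct_id=8, bucket=AX) has no partner → padded with NULL.
- a (acct_id=5, bucket=DM) has no partner → padded with NULL.
After projecting and ordering:
a.holder | b.amt | a.bucket | b.acct_id
Alice | NULL | DM | NULL
Bob | NULL | AX | NULL
Heidi | NULL | DM | NULL
Judy | NULL | AX | NULL
Uma | NULL | KW | NULL
NULL | NULL | KW | NULL

(Alice, NULL, DM, NULL); (Bob, NULL, AX, NULL); (Heidi, NULL, DM, NULL); (Judy, NULL, AX, NULL); (Uma, NULL, KW, NULL); (NULL, NULL, KW, NULL)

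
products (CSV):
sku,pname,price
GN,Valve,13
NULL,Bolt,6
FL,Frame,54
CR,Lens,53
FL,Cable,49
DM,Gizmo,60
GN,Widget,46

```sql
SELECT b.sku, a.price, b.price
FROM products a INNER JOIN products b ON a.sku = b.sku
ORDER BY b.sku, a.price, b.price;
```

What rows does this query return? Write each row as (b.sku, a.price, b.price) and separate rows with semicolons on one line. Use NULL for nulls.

(CR, 53, 53); (DM, 60, 60); (FL, 49, 49); (FL, 49, 54); (FL, 54, 49); (FL, 54, 54); (GN, 13, 13); (GN, 13, 46); (GN, 46, 13); (GN, 46, 46)

INNER JOIN keeps only pairs where the ON condition holds.
Matching on a.sku = b.sku. A NULL in a compared column never satisfies the condition.
- sku=GN: 2 matching b row(s), so 2 row(s) emitted.
- sku=NULL: no matching b row, dropped.
- sku=FL: 2 matching b row(s), so 2 row(s) emitted.
- sku=CR: 1 matching b row(s), so 1 row(s) emitted.
- sku=FL: 2 matching b row(s), so 2 row(s) emitted.
- sku=DM: 1 matching b row(s), so 1 row(s) emitted.
- sku=GN: 2 matching b row(s), so 2 row(s) emitted.
After projecting and ordering:
b.sku | a.price | b.price
CR | 53 | 53
DM | 60 | 60
FL | 49 | 49
FL | 49 | 54
FL | 54 | 49
FL | 54 | 54
GN | 13 | 13
GN | 13 | 46
GN | 46 | 13
GN | 46 | 46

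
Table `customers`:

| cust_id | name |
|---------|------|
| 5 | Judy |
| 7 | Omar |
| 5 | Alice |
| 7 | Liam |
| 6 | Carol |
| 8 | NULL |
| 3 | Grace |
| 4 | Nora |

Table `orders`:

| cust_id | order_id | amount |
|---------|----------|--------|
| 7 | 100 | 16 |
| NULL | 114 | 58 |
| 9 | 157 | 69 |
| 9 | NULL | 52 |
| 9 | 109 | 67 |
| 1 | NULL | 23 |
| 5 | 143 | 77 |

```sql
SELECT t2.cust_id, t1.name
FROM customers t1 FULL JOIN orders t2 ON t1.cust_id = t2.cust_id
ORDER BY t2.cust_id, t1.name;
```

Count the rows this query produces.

13

FULL OUTER JOIN keeps every row from both sides; unmatched rows get NULL for the other side's columns.
Matching on t1.cust_id = t2.cust_id. A NULL in a compared column never satisfies the condition.
- t1[0] cust_id=5 → 1 match(es) in t2 → 1 row(s).
- t1[1] cust_id=7 → 1 match(es) in t2 → 1 row(s).
- t1[2] cust_id=5 → 1 match(es) in t2 → 1 row(s).
- t1[3] cust_id=7 → 1 match(es) in t2 → 1 row(s).
- t1[4] cust_id=6 → no match; kept with NULLs on the t2 side.
- t1[5] cust_id=8 → no match; kept with NULLs on the t2 side.
- t1[6] cust_id=3 → no match; kept with NULLs on the t2 side.
- t1[7] cust_id=4 → no match; kept with NULLs on the t2 side.
- 5 row(s) from t2 found no t1 partner → padded with NULL.
Total: 4 matched + 9 padded = 13 rows.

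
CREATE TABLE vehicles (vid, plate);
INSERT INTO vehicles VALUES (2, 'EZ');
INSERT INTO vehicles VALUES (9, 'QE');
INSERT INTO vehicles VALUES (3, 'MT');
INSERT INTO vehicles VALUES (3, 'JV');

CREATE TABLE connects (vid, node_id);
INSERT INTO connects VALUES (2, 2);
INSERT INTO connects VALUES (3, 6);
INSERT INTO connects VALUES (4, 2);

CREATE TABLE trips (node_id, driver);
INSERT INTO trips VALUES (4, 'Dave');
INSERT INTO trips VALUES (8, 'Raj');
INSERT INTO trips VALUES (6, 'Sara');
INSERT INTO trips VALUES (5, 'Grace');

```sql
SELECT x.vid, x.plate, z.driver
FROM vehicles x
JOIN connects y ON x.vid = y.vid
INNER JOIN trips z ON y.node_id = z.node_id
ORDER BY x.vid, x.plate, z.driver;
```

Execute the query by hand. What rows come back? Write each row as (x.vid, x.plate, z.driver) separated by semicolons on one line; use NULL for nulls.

Step 1 — x INNER JOIN y on vid → 3 row(s).
Then INNER JOIN `trips z` on node_id: keep only rows whose y.node_id appears in z.

(3, JV, Sara); (3, MT, Sara)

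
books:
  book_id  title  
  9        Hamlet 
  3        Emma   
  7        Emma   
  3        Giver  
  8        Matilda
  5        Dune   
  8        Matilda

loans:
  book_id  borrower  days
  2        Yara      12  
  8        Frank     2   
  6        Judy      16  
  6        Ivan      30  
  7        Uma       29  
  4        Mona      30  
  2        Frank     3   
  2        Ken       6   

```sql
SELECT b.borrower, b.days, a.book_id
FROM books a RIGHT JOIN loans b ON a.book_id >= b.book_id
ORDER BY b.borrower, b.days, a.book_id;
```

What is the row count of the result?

RIGHT JOIN keeps every row from `loans`; unmatched rows get NULL for `books`'s columns.
Matching on a.book_id >= b.book_id.
Matched pairs: 41; unmatched b rows kept: 0.
Total: 41 rows.

41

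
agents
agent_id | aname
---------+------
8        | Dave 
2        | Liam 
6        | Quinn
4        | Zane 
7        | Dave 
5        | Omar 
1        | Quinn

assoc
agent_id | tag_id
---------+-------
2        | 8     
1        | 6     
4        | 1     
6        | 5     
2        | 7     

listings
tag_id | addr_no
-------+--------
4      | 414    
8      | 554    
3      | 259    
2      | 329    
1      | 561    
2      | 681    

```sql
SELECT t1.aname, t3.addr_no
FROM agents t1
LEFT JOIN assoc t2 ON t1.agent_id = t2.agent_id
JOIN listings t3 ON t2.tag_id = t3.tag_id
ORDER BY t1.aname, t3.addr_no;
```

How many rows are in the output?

2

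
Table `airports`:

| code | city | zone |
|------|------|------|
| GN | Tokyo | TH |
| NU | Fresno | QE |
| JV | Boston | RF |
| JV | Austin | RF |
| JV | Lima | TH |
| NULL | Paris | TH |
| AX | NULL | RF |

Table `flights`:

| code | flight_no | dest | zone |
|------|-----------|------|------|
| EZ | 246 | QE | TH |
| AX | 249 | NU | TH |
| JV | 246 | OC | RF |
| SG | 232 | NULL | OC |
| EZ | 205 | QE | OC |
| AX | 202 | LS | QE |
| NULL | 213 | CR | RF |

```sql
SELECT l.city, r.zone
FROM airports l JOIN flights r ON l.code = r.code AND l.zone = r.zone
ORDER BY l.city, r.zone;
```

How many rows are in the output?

2

INNER JOIN keeps only pairs where the ON condition holds.
Matching on l.code = r.code AND l.zone = r.zone. A NULL in a compared column never satisfies the condition.
- code=GN, zone=TH: no matching r row, dropped.
- code=NU, zone=QE: no matching r row, dropped.
- code=JV, zone=RF: 1 matching r row(s), so 1 row(s) emitted.
- code=JV, zone=RF: 1 matching r row(s), so 1 row(s) emitted.
- code=JV, zone=TH: no matching r row, dropped.
- code=NULL, zone=TH: no matching r row, dropped.
- code=AX, zone=RF: no matching r row, dropped.
Total: 2 rows.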